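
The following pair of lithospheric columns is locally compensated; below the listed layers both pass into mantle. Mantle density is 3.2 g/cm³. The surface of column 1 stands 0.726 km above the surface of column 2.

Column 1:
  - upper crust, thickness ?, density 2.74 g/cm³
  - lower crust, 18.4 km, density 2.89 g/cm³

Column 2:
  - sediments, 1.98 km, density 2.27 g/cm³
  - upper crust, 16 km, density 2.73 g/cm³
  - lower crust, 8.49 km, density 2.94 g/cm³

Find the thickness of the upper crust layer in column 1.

17.8 km

Take the compensation level at the base of the deeper column (depth z_c below the surface of column 1) and equate Σ ρ_i t_i down to z_c; mantle fills any gap and the z_c terms cancel.
Column 1: x×2.74 + 18.4×2.89 + (z_c − 18.4 − x)×3.2
Column 2: 0.726×0 + 1.98×2.27 + 16×2.73 + 8.49×2.94 + (z_c − 0.726 − 26.47)×3.2
The z_c×3.2 term appears on both sides and cancels. Collect the known terms of each column as K = Σ(ρt)_known − 3.2 × (depth of known layers): K_1 = 53.176 − 3.2×18.4 = −5.704; K_2 = 73.1352 − 3.2×(0.726 + 26.47) = −13.892.
Balance: K_1 − x×(3.2 − 2.74) = K_2, so x = (K_1 − K_2)/(3.2 − 2.74) = 8.188/0.46 = 17.8 km.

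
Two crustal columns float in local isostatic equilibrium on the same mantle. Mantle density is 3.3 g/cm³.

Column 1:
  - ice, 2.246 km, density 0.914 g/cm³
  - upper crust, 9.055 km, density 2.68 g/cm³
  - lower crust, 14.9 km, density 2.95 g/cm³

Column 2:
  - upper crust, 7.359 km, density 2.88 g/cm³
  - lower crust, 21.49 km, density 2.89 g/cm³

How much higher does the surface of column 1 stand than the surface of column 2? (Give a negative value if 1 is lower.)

For any compensation level in the mantle, the mantle terms cancel and isostasy reduces to e = (Σt_1 − Σt_2) − (Σ(ρt)_1 − Σ(ρt)_2) / ρ_m.
Σt_1 = 26.201 km; Σt_2 = 28.849 km; Σ(ρt)_1 = 70.275244; Σ(ρt)_2 = 83.30002 (in km·g/cm³).
e = (26.201 − 28.849) − (70.275244 − 83.30002) / 3.3 = 1.3 km.

1.3 km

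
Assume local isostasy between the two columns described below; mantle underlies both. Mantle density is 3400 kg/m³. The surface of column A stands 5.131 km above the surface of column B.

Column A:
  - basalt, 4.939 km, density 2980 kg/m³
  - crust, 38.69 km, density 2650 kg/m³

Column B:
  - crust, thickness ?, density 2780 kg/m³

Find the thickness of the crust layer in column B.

Take the compensation level at the base of the deeper column (depth z_c below the surface of column A) and equate Σ ρ_i t_i down to z_c; mantle fills any gap and the z_c terms cancel.
Column A: 4.939×2980 + 38.69×2650 + (z_c − 43.629)×3400
Column B: 5.131×0 + x×2780 + (z_c − 5.131 − 0 − x)×3400
The z_c×3400 term appears on both sides and cancels. Collect the known terms of each column as K = Σ(ρt)_known − 3400 × (depth of known layers): K_A = 117246.72 − 3400×43.629 = −31091.88; K_B = 0 − 3400×(5.131 + 0) = −17445.4.
Balance: K_A = K_B − x×(3400 − 2780), so x = (K_B − K_A)/(3400 − 2780) = 13646.5/620 = 22 km.

22 km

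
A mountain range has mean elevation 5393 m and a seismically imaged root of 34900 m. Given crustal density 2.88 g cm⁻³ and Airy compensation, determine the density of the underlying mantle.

3.33 g cm⁻³

Airy balance: ρ_c h = (ρ_m − ρ_c) r → ρ_m = ρ_c (1 + h/r).
ρ_m = 2.88 × (1 + 5393 m/34900 m) = 3.33 g cm⁻³.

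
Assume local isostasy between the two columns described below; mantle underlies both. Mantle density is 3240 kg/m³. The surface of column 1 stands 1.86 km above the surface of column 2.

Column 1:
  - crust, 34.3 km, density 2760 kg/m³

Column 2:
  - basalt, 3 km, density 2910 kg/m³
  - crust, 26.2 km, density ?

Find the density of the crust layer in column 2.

2880 kg/m³

Take the compensation level at the base of the deeper column (depth z_c below the surface of column 1) and equate Σ ρ_i t_i down to z_c; mantle fills any gap and the z_c terms cancel.
Column 1: 34.3×2760 + (z_c − 34.3)×3240
Column 2: 1.86×0 + 3×2910 + 26.2×ρ + (z_c − 1.86 − 29.2)×3240
The z_c×3240 term appears on both sides and cancels. Collect the known terms of each column as K = Σ(ρt)_known − 3240 × (depth of known layers): K_1 = 94668 − 3240×34.3 = −16464; K_2 = 8730 − 3240×(1.86 + 29.2) = −91904.4.
Balance: K_1 = K_2 + 26.2×ρ, so ρ = (K_1 − K_2)/26.2 = 75440.4/26.2 = 2880 kg/m³.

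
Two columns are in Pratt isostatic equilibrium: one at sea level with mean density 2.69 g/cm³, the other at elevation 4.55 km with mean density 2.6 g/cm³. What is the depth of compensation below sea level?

131 km

ρ_ref D = ρ (D + h) → D (ρ_ref − ρ) = ρ h.
D = ρ h/(ρ_ref − ρ) = 2.6 × 4.55 km/(2.69 − 2.6) = 131 km.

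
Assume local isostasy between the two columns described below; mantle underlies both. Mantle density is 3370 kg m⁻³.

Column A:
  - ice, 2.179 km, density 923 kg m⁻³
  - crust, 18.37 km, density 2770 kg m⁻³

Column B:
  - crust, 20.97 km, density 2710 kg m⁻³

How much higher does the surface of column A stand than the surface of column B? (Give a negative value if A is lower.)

0.746 km

For any compensation level in the mantle, the mantle terms cancel and isostasy reduces to e = (Σt_A − Σt_B) − (Σ(ρt)_A − Σ(ρt)_B) / ρ_m.
Σt_A = 20.549 km; Σt_B = 20.97 km; Σ(ρt)_A = 52896.117; Σ(ρt)_B = 56828.7 (in km·kg m⁻³).
e = (20.549 − 20.97) − (52896.117 − 56828.7) / 3370 = 0.746 km.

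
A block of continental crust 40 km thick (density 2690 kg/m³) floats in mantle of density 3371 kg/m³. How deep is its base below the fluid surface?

31.9 km

Draft d = t ρ_obj/ρ_fluid = 40 km × 2690/3371 = 31.9 km.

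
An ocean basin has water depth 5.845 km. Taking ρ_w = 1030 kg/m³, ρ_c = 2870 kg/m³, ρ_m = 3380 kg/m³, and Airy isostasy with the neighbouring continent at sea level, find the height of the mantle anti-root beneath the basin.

For local isostatic compensation: replacing crust with seawater at the top is compensated by replacing crust with mantle at the base: d (ρ_c − ρ_w) = a (ρ_m − ρ_c).
a = d (ρ_c − ρ_w)/(ρ_m − ρ_c) = 5.845 km × 1840/510 = 21.1 km.

21.1 km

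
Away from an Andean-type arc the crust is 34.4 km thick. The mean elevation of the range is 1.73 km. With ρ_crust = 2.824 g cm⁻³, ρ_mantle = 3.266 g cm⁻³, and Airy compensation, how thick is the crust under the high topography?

47.2 km

Root depth r = h ρ_c / (ρ_m − ρ_c) = 1.73 km × 2.824 / 0.442 = 11.05 km.
Total thickness = T + h + r = 34.4 km + 1.73 km + 11.05 km = 47.2 km.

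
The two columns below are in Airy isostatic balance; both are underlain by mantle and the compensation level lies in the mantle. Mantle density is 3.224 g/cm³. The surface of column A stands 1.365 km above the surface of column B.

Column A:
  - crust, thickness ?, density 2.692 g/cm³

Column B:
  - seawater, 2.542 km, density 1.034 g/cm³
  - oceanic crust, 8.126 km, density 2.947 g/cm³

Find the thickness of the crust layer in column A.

23 km

Take the compensation level at the base of the deeper column (depth z_c below the surface of column A) and equate Σ ρ_i t_i down to z_c; mantle fills any gap and the z_c terms cancel.
Column A: x×2.692 + (z_c − 0 − x)×3.224
Column B: 1.365×0 + 2.542×1.034 + 8.126×2.947 + (z_c − 1.365 − 10.668)×3.224
The z_c×3.224 term appears on both sides and cancels. Collect the known terms of each column as K = Σ(ρt)_known − 3.224 × (depth of known layers): K_A = 0 − 3.224×0 = 0; K_B = 26.57575 − 3.224×(1.365 + 10.668) = −12.218642.
Balance: K_A − x×(3.224 − 2.692) = K_B, so x = (K_A − K_B)/(3.224 − 2.692) = 12.2186/0.532 = 23 km.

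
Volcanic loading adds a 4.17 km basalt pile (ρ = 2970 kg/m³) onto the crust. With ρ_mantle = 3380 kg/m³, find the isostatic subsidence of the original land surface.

Subaerial loading: s = t ρ_load / ρ_m.
s = 4.17 km × 2970/3380 = 3.66 km.

3.66 km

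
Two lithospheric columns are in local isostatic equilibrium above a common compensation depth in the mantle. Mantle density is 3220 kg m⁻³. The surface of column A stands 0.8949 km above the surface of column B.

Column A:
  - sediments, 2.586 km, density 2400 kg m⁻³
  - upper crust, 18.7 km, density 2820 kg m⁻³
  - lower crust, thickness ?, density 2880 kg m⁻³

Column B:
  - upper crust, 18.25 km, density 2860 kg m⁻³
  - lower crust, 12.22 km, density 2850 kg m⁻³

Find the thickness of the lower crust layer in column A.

Take the compensation level at the base of the deeper column (depth z_c below the surface of column A) and equate Σ ρ_i t_i down to z_c; mantle fills any gap and the z_c terms cancel.
Column A: 2.586×2400 + 18.7×2820 + x×2880 + (z_c − 21.286 − x)×3220
Column B: 0.8949×0 + 18.25×2860 + 12.22×2850 + (z_c − 0.8949 − 30.47)×3220
The z_c×3220 term appears on both sides and cancels. Collect the known terms of each column as K = Σ(ρt)_known − 3220 × (depth of known layers): K_A = 58940.4 − 3220×21.286 = −9600.52; K_B = 87022 − 3220×(0.8949 + 30.47) = −13972.978.
Balance: K_A − x×(3220 − 2880) = K_B, so x = (K_A − K_B)/(3220 − 2880) = 4372.46/340 = 12.9 km.

12.9 km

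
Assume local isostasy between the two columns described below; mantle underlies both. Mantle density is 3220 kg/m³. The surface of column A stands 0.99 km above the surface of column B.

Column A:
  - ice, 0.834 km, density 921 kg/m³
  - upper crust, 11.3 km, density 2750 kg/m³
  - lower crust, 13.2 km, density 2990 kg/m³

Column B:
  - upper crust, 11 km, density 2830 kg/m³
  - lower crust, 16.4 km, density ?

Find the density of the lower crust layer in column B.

3050 kg/m³

Take the compensation level at the base of the deeper column (depth z_c below the surface of column A) and equate Σ ρ_i t_i down to z_c; mantle fills any gap and the z_c terms cancel.
Column A: 0.834×921 + 11.3×2750 + 13.2×2990 + (z_c − 25.334)×3220
Column B: 0.99×0 + 11×2830 + 16.4×ρ + (z_c − 0.99 − 27.4)×3220
The z_c×3220 term appears on both sides and cancels. Collect the known terms of each column as K = Σ(ρt)_known − 3220 × (depth of known layers): K_A = 71311.114 − 3220×25.334 = −10264.366; K_B = 31130 − 3220×(0.99 + 27.4) = −60285.8.
Balance: K_A = K_B + 16.4×ρ, so ρ = (K_A − K_B)/16.4 = 50021.4/16.4 = 3050 kg/m³.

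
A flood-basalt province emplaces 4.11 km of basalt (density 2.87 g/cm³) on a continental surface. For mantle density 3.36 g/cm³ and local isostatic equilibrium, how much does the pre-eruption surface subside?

3.51 km

Subaerial loading: s = t ρ_load / ρ_m.
s = 4.11 km × 2.87/3.36 = 3.51 km.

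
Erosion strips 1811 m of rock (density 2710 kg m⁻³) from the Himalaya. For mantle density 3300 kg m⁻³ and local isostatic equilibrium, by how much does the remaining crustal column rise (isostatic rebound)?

1490 m

Unloading: uplift u = e ρ_c/ρ_m = 1811 m × 2710/3300 = 1490 m.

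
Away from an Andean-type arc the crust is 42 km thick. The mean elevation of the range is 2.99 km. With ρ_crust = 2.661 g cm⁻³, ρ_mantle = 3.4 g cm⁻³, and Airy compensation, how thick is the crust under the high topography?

Root depth r = h ρ_c / (ρ_m − ρ_c) = 2.99 km × 2.661 / 0.739 = 10.77 km.
Total thickness = T + h + r = 42 km + 2.99 km + 10.77 km = 55.8 km.

55.8 km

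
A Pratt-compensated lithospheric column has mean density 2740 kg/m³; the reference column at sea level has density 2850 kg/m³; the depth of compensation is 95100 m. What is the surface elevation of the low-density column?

3820 m

ρ_ref D = ρ (D + h) → h = D (ρ_ref − ρ)/ρ.
h = 95100 m × (2850 − 2740)/2740 = 3820 m.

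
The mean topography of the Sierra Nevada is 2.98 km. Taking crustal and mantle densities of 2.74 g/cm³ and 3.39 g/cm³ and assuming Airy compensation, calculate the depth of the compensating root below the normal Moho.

12.6 km

For local isostatic compensation: the weight of the topography is balanced by the buoyancy of the root, ρ_c h = (ρ_m − ρ_c) r.
r = h · ρ_c / (ρ_m − ρ_c) = 2.98 km × 2.74 / (3.39 − 2.74) = 12.6 km.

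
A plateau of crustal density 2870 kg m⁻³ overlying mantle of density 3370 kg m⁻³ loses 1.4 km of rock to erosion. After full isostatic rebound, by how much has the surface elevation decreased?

0.208 km

Rebound u = e ρ_c/ρ_m = 1.4 km × 2870/3370 = 1.192 km.
Net surface drop = e − u = 1.4 km − 1.192 km = e (ρ_m − ρ_c)/ρ_m = 0.208 km.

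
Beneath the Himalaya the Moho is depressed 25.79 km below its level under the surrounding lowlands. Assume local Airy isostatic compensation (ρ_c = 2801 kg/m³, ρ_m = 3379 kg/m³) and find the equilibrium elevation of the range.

In Airy isostatic equilibrium: ρ_c h = (ρ_m − ρ_c) r.
h = r (ρ_m − ρ_c) / ρ_c = 25.79 km × (3379 − 2801) / 2801 = 5.32 km.

5.32 km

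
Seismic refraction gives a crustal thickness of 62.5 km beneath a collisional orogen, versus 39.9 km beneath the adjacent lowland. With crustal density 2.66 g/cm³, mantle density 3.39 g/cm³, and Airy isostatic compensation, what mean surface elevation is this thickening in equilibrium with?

Excess crust Δ = 62.5 km − 39.9 km = 22.6 km, split between elevation h and root r with h + r = Δ.
Airy balance ρ_c h = (ρ_m − ρ_c) r gives r = h ρ_c/(ρ_m − ρ_c), so h (1 + ρ_c/(ρ_m − ρ_c)) = Δ, i.e. h = Δ (ρ_m − ρ_c)/ρ_m.
h = 22.6 km × 0.73/3.39 = 4.87 km.

4.87 km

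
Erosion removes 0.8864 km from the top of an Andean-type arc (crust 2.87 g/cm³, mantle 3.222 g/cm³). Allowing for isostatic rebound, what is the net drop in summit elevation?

0.0968 km

Rebound u = e ρ_c/ρ_m = 0.8864 km × 2.87/3.222 = 0.7896 km.
Net surface drop = e − u = 0.8864 km − 0.7896 km = e (ρ_m − ρ_c)/ρ_m = 0.0968 km.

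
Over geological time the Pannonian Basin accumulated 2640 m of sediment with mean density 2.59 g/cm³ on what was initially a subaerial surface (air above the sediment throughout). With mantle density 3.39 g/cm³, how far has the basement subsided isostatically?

Subaerial load: s = t ρ_sed / ρ_m = 2640 m × 2.59/3.39 = 2020 m.

2020 m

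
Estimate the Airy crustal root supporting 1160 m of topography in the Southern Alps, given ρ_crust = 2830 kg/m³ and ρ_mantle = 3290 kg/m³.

In Airy isostatic equilibrium: the weight of the topography is balanced by the buoyancy of the root, ρ_c h = (ρ_m − ρ_c) r.
r = h · ρ_c / (ρ_m − ρ_c) = 1160 m × 2830 / (3290 − 2830) = 7140 m.

7140 m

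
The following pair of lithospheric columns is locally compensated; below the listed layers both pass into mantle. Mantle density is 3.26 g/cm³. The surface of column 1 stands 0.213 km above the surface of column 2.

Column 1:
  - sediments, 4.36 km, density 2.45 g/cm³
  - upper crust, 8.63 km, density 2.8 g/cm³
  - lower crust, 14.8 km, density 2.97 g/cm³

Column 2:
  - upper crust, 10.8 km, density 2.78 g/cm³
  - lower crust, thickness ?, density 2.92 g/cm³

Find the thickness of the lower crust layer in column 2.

17.4 km

Take the compensation level at the base of the deeper column (depth z_c below the surface of column 1) and equate Σ ρ_i t_i down to z_c; mantle fills any gap and the z_c terms cancel.
Column 1: 4.36×2.45 + 8.63×2.8 + 14.8×2.97 + (z_c − 27.79)×3.26
Column 2: 0.213×0 + 10.8×2.78 + x×2.92 + (z_c − 0.213 − 10.8 − x)×3.26
The z_c×3.26 term appears on both sides and cancels. Collect the known terms of each column as K = Σ(ρt)_known − 3.26 × (depth of known layers): K_1 = 78.802 − 3.26×27.79 = −11.7934; K_2 = 30.024 − 3.26×(0.213 + 10.8) = −5.87838.
Balance: K_1 = K_2 − x×(3.26 − 2.92), so x = (K_2 − K_1)/(3.26 − 2.92) = 5.91502/0.34 = 17.4 km.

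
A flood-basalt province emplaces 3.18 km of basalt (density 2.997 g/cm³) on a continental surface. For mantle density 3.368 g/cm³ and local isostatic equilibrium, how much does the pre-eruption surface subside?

2.83 km

Subaerial loading: s = t ρ_load / ρ_m.
s = 3.18 km × 2.997/3.368 = 2.83 km.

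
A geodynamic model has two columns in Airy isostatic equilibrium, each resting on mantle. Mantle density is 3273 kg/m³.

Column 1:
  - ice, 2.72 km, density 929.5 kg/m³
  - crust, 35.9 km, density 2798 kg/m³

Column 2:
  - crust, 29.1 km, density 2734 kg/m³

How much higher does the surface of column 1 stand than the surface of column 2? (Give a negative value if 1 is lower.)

2.37 km

For any compensation level in the mantle, the mantle terms cancel and isostasy reduces to e = (Σt_1 − Σt_2) − (Σ(ρt)_1 − Σ(ρt)_2) / ρ_m.
Σt_1 = 38.62 km; Σt_2 = 29.1 km; Σ(ρt)_1 = 102976.44; Σ(ρt)_2 = 79559.4 (in km·kg/m³).
e = (38.62 − 29.1) − (102976.44 − 79559.4) / 3273 = 2.37 km.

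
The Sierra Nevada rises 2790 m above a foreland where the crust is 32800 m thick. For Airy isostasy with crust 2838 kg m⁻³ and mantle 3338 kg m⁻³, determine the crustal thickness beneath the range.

Root depth r = h ρ_c / (ρ_m − ρ_c) = 2790 m × 2838 / 500 = 15840 m.
Total thickness = T + h + r = 32800 m + 2790 m + 15840 m = 51400 m.

51400 m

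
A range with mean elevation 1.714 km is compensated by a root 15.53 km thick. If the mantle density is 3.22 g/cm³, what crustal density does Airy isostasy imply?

2.9 g/cm³

ρ_c h = (ρ_m − ρ_c) r → ρ_c (h + r) = ρ_m r → ρ_c = ρ_m r / (h + r).
ρ_c = 3.22 × 15.53 km / (1.714 km + 15.53 km) = 2.9 g/cm³.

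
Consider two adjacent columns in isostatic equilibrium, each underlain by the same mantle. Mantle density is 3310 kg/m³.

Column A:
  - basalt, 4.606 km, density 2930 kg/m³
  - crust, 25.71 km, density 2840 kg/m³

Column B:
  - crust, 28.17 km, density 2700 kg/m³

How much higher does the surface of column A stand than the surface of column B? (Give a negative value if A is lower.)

−1.01 km

For any compensation level in the mantle, the mantle terms cancel and isostasy reduces to e = (Σt_A − Σt_B) − (Σ(ρt)_A − Σ(ρt)_B) / ρ_m.
Σt_A = 30.316 km; Σt_B = 28.17 km; Σ(ρt)_A = 86511.98; Σ(ρt)_B = 76059 (in km·kg/m³).
e = (30.316 − 28.17) − (86511.98 − 76059) / 3310 = −1.01 km.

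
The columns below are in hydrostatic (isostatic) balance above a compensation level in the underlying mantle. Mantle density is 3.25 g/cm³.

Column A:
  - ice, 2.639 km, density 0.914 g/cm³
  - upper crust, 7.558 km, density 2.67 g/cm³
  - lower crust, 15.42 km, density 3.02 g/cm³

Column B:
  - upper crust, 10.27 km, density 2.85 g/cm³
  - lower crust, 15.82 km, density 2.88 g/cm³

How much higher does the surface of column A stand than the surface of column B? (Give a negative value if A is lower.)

For any compensation level in the mantle, the mantle terms cancel and isostasy reduces to e = (Σt_A − Σt_B) − (Σ(ρt)_A − Σ(ρt)_B) / ρ_m.
Σt_A = 25.617 km; Σt_B = 26.09 km; Σ(ρt)_A = 69.160306; Σ(ρt)_B = 74.8311 (in km·g/cm³).
e = (25.617 − 26.09) − (69.160306 − 74.8311) / 3.25 = 1.27 km.

1.27 km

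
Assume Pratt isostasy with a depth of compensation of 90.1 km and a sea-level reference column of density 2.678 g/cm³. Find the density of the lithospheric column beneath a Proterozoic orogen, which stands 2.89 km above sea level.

Pratt balance: ρ_ref D = ρ (D + h).
ρ = ρ_ref D/(D + h) = 2.678 × 90.1 km/(90.1 km + 2.89 km) = 2.59 g/cm³.

2.59 g/cm³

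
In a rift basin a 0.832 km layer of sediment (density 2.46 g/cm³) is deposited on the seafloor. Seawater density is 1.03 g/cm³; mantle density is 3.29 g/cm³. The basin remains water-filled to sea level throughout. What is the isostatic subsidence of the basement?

0.526 km

Submarine loading: the sediment displaces seawater, and the subsidence is in turn flooded, so s (ρ_m − ρ_w) = t (ρ_sed − ρ_w).
s = 0.832 km × (2.46 − 1.03) / (3.29 − 1.03) = 0.526 km.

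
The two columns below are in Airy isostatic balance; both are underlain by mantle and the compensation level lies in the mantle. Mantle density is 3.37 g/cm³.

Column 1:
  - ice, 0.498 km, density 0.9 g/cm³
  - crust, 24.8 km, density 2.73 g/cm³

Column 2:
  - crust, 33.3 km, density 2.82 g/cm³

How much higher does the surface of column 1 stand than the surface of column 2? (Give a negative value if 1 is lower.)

For any compensation level in the mantle, the mantle terms cancel and isostasy reduces to e = (Σt_1 − Σt_2) − (Σ(ρt)_1 − Σ(ρt)_2) / ρ_m.
Σt_1 = 25.298 km; Σt_2 = 33.3 km; Σ(ρt)_1 = 68.1522; Σ(ρt)_2 = 93.906 (in km·g/cm³).
e = (25.298 − 33.3) − (68.1522 − 93.906) / 3.37 = −0.36 km.

−0.36 km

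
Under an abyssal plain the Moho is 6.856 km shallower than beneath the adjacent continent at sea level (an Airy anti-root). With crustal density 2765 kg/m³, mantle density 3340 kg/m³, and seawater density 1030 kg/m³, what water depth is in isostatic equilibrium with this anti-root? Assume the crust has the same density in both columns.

Replacing a thickness d of crust by seawater at the top must be balanced by replacing crust with mantle at the base: d (ρ_c − ρ_w) = a (ρ_m − ρ_c).
d = a (ρ_m − ρ_c)/(ρ_c − ρ_w) = 6.856 km × 575/1735 = 2.27 km.

2.27 km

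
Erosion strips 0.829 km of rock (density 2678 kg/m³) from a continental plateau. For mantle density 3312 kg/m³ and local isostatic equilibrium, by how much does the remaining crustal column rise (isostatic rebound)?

Unloading: uplift u = e ρ_c/ρ_m = 0.829 km × 2678/3312 = 0.67 km.

0.67 km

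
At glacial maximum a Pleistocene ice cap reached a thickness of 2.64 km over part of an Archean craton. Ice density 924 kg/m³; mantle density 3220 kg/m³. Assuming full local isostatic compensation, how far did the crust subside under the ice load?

For local isostatic compensation: the ice load ρ_ice t is balanced by mantle displaced below, ρ_m s.
s = t ρ_ice / ρ_m = 2.64 km × 924/3220 = 0.758 km.

0.758 km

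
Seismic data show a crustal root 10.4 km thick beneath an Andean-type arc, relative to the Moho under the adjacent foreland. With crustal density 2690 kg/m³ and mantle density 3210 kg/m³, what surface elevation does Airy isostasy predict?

Isostatic balance requires: ρ_c h = (ρ_m − ρ_c) r.
h = r (ρ_m − ρ_c) / ρ_c = 10.4 km × (3210 − 2690) / 2690 = 2.01 km.

2.01 km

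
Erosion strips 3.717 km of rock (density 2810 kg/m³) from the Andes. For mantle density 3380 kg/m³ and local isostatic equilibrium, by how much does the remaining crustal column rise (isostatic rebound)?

Unloading: uplift u = e ρ_c/ρ_m = 3.717 km × 2810/3380 = 3.09 km.

3.09 km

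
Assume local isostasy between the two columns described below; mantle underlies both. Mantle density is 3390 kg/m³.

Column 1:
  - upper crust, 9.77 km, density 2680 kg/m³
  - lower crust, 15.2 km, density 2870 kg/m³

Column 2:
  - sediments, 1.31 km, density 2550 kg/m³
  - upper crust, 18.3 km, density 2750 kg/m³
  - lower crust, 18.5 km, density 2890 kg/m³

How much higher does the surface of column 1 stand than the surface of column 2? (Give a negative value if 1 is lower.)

−2.13 km

For any compensation level in the mantle, the mantle terms cancel and isostasy reduces to e = (Σt_1 − Σt_2) − (Σ(ρt)_1 − Σ(ρt)_2) / ρ_m.
Σt_1 = 24.97 km; Σt_2 = 38.11 km; Σ(ρt)_1 = 69807.6; Σ(ρt)_2 = 107130.5 (in km·kg/m³).
e = (24.97 − 38.11) − (69807.6 − 107130.5) / 3390 = −2.13 km.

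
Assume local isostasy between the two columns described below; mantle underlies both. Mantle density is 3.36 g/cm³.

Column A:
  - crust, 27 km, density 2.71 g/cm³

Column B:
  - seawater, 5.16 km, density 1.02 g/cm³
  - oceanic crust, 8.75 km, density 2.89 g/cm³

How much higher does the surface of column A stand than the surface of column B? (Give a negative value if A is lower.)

For any compensation level in the mantle, the mantle terms cancel and isostasy reduces to e = (Σt_A − Σt_B) − (Σ(ρt)_A − Σ(ρt)_B) / ρ_m.
Σt_A = 27 km; Σt_B = 13.91 km; Σ(ρt)_A = 73.17; Σ(ρt)_B = 30.5507 (in km·g/cm³).
e = (27 − 13.91) − (73.17 − 30.5507) / 3.36 = 0.406 km.

0.406 km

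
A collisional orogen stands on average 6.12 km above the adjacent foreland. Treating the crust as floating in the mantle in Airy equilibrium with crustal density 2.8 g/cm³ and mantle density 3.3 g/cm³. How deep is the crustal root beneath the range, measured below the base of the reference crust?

34.3 km

Balancing pressure at the compensation depth: the weight of the topography is balanced by the buoyancy of the root, ρ_c h = (ρ_m − ρ_c) r.
r = h · ρ_c / (ρ_m − ρ_c) = 6.12 km × 2.8 / (3.3 − 2.8) = 34.3 km.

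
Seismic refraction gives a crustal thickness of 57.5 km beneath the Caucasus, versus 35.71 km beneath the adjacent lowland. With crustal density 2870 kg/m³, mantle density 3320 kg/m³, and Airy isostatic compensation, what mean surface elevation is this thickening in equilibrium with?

2.95 km

Excess crust Δ = 57.5 km − 35.71 km = 21.79 km, split between elevation h and root r with h + r = Δ.
Airy balance ρ_c h = (ρ_m − ρ_c) r gives r = h ρ_c/(ρ_m − ρ_c), so h (1 + ρ_c/(ρ_m − ρ_c)) = Δ, i.e. h = Δ (ρ_m − ρ_c)/ρ_m.
h = 21.79 km × 450/3320 = 2.95 km.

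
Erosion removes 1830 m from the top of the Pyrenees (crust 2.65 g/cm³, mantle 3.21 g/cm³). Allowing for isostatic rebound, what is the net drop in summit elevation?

Rebound u = e ρ_c/ρ_m = 1830 m × 2.65/3.21 = 1511 m.
Net surface drop = e − u = 1830 m − 1511 m = e (ρ_m − ρ_c)/ρ_m = 319 m.

319 m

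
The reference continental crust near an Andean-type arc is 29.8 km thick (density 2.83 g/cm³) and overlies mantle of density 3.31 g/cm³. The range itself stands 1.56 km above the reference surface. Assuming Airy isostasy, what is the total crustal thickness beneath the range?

Root depth r = h ρ_c / (ρ_m − ρ_c) = 1.56 km × 2.83 / 0.48 = 9.197 km.
Total thickness = T + h + r = 29.8 km + 1.56 km + 9.197 km = 40.6 km.

40.6 km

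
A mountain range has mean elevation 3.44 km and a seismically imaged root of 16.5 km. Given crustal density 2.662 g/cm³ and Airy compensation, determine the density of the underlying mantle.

3.22 g/cm³

Airy balance: ρ_c h = (ρ_m − ρ_c) r → ρ_m = ρ_c (1 + h/r).
ρ_m = 2.662 × (1 + 3.44 km/16.5 km) = 3.22 g/cm³.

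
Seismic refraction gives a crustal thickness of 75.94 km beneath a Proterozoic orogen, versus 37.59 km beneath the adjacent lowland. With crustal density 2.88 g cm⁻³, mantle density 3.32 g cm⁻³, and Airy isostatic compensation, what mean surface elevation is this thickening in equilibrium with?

5.08 km

Excess crust Δ = 75.94 km − 37.59 km = 38.35 km, split between elevation h and root r with h + r = Δ.
Airy balance ρ_c h = (ρ_m − ρ_c) r gives r = h ρ_c/(ρ_m − ρ_c), so h (1 + ρ_c/(ρ_m − ρ_c)) = Δ, i.e. h = Δ (ρ_m − ρ_c)/ρ_m.
h = 38.35 km × 0.44/3.32 = 5.08 km.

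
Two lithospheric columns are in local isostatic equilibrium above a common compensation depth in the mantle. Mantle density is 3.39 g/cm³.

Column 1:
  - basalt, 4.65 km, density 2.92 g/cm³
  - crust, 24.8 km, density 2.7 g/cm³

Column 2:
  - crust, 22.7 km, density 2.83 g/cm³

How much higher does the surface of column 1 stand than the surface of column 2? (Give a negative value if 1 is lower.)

For any compensation level in the mantle, the mantle terms cancel and isostasy reduces to e = (Σt_1 − Σt_2) − (Σ(ρt)_1 − Σ(ρt)_2) / ρ_m.
Σt_1 = 29.45 km; Σt_2 = 22.7 km; Σ(ρt)_1 = 80.538; Σ(ρt)_2 = 64.241 (in km·g/cm³).
e = (29.45 − 22.7) − (80.538 − 64.241) / 3.39 = 1.94 km.

1.94 km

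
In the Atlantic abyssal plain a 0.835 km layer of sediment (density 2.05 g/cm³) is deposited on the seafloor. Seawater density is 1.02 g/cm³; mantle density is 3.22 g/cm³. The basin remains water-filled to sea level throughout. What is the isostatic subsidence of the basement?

Submarine loading: the sediment displaces seawater, and the subsidence is in turn flooded, so s (ρ_m − ρ_w) = t (ρ_sed − ρ_w).
s = 0.835 km × (2.05 − 1.02) / (3.22 − 1.02) = 0.391 km.

0.391 km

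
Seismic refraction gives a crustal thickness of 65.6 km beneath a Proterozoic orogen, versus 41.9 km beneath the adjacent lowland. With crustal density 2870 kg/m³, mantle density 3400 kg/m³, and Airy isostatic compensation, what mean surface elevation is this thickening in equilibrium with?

3.69 km

Excess crust Δ = 65.6 km − 41.9 km = 23.7 km, split between elevation h and root r with h + r = Δ.
Airy balance ρ_c h = (ρ_m − ρ_c) r gives r = h ρ_c/(ρ_m − ρ_c), so h (1 + ρ_c/(ρ_m − ρ_c)) = Δ, i.e. h = Δ (ρ_m − ρ_c)/ρ_m.
h = 23.7 km × 530/3400 = 3.69 km.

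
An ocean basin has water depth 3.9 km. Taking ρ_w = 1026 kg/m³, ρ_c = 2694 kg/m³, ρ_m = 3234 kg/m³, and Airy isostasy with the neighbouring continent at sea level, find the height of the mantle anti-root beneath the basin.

12 km

In Airy isostatic equilibrium: replacing crust with seawater at the top is compensated by replacing crust with mantle at the base: d (ρ_c − ρ_w) = a (ρ_m − ρ_c).
a = d (ρ_c − ρ_w)/(ρ_m − ρ_c) = 3.9 km × 1668/540 = 12 km.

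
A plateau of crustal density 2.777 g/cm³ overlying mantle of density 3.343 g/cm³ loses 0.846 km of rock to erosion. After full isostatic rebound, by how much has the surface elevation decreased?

0.143 km

Rebound u = e ρ_c/ρ_m = 0.846 km × 2.777/3.343 = 0.7028 km.
Net surface drop = e − u = 0.846 km − 0.7028 km = e (ρ_m − ρ_c)/ρ_m = 0.143 km.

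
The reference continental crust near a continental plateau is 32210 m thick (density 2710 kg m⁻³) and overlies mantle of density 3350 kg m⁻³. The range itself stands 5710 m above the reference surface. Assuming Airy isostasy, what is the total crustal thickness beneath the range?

62100 m

Root depth r = h ρ_c / (ρ_m − ρ_c) = 5710 m × 2710 / 640 = 24180 m.
Total thickness = T + h + r = 32210 m + 5710 m + 24180 m = 62100 m.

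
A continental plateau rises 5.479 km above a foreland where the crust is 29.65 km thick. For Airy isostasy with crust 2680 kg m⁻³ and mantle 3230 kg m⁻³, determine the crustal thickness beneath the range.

61.8 km

Root depth r = h ρ_c / (ρ_m − ρ_c) = 5.479 km × 2680 / 550 = 26.7 km.
Total thickness = T + h + r = 29.65 km + 5.479 km + 26.7 km = 61.8 km.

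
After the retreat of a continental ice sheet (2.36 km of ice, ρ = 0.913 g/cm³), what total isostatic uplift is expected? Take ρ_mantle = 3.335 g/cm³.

Removing the load lets mantle flow back in; uplift u satisfies ρ_ice t = ρ_m u.
u = t ρ_ice/ρ_m = 2.36 km × 0.913/3.335 = 0.646 km.

0.646 km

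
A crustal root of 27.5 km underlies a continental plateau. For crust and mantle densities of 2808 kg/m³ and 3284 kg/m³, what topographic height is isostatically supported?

For local isostatic compensation: ρ_c h = (ρ_m − ρ_c) r.
h = r (ρ_m − ρ_c) / ρ_c = 27.5 km × (3284 − 2808) / 2808 = 4.66 km.

4.66 km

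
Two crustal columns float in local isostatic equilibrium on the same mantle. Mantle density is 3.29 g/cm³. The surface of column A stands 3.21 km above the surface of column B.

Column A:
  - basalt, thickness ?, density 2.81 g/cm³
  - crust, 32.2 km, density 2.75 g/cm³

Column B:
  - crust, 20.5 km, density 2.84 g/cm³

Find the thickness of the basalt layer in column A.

Take the compensation level at the base of the deeper column (depth z_c below the surface of column A) and equate Σ ρ_i t_i down to z_c; mantle fills any gap and the z_c terms cancel.
Column A: x×2.81 + 32.2×2.75 + (z_c − 32.2 − x)×3.29
Column B: 3.21×0 + 20.5×2.84 + (z_c − 3.21 − 20.5)×3.29
The z_c×3.29 term appears on both sides and cancels. Collect the known terms of each column as K = Σ(ρt)_known − 3.29 × (depth of known layers): K_A = 88.55 − 3.29×32.2 = −17.388; K_B = 58.22 − 3.29×(3.21 + 20.5) = −19.7859.
Balance: K_A − x×(3.29 − 2.81) = K_B, so x = (K_A − K_B)/(3.29 − 2.81) = 2.3979/0.48 = 5 km.

5 km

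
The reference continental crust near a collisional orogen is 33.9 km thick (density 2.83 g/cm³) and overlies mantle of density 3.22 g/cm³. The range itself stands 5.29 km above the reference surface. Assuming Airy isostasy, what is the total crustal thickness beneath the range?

77.6 km

Root depth r = h ρ_c / (ρ_m − ρ_c) = 5.29 km × 2.83 / 0.39 = 38.39 km.
Total thickness = T + h + r = 33.9 km + 5.29 km + 38.39 km = 77.6 km.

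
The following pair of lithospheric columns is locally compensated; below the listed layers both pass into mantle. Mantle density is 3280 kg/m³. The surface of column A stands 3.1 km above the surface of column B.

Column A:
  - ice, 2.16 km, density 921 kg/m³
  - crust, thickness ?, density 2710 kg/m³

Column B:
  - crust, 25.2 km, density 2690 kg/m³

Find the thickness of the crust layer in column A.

35 km

Take the compensation level at the base of the deeper column (depth z_c below the surface of column A) and equate Σ ρ_i t_i down to z_c; mantle fills any gap and the z_c terms cancel.
Column A: 2.16×921 + x×2710 + (z_c − 2.16 − x)×3280
Column B: 3.1×0 + 25.2×2690 + (z_c − 3.1 − 25.2)×3280
The z_c×3280 term appears on both sides and cancels. Collect the known terms of each column as K = Σ(ρt)_known − 3280 × (depth of known layers): K_A = 1989.36 − 3280×2.16 = −5095.44; K_B = 67788 − 3280×(3.1 + 25.2) = −25036.
Balance: K_A − x×(3280 − 2710) = K_B, so x = (K_A − K_B)/(3280 − 2710) = 19940.6/570 = 35 km.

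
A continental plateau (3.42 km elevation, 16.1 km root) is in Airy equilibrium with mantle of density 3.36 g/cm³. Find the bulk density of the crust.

2.77 g/cm³

ρ_c h = (ρ_m − ρ_c) r → ρ_c (h + r) = ρ_m r → ρ_c = ρ_m r / (h + r).
ρ_c = 3.36 × 16.1 km / (3.42 km + 16.1 km) = 2.77 g/cm³.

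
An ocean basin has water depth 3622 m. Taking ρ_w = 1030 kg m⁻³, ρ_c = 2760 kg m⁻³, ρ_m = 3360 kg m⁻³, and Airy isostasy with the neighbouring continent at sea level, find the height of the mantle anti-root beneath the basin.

10400 m

By Archimedes' principle applied to the lithosphere: replacing crust with seawater at the top is compensated by replacing crust with mantle at the base: d (ρ_c − ρ_w) = a (ρ_m − ρ_c).
a = d (ρ_c − ρ_w)/(ρ_m − ρ_c) = 3622 m × 1730/600 = 10400 m.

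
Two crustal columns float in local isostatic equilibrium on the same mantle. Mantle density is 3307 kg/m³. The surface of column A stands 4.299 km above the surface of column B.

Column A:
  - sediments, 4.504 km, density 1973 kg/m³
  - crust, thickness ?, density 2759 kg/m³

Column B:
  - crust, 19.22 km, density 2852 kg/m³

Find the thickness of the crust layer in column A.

Take the compensation level at the base of the deeper column (depth z_c below the surface of column A) and equate Σ ρ_i t_i down to z_c; mantle fills any gap and the z_c terms cancel.
Column A: 4.504×1973 + x×2759 + (z_c − 4.504 − x)×3307
Column B: 4.299×0 + 19.22×2852 + (z_c − 4.299 − 19.22)×3307
The z_c×3307 term appears on both sides and cancels. Collect the known terms of each column as K = Σ(ρt)_known − 3307 × (depth of known layers): K_A = 8886.392 − 3307×4.504 = −6008.336; K_B = 54815.44 − 3307×(4.299 + 19.22) = −22961.893.
Balance: K_A − x×(3307 − 2759) = K_B, so x = (K_A − K_B)/(3307 − 2759) = 16953.6/548 = 30.9 km.

30.9 km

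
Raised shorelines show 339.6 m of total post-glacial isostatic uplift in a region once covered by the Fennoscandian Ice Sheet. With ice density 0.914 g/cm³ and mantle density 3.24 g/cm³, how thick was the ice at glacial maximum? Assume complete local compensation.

u = t ρ_ice/ρ_m → t = u ρ_m/ρ_ice = 339.6 m × 3.24/0.914 = 1200 m.

1200 m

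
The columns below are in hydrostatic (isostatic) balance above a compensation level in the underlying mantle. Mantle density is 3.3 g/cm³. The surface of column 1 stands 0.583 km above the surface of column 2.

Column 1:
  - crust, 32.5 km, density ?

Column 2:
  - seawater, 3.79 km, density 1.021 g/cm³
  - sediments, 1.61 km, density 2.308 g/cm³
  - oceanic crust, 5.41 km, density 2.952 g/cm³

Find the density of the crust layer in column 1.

Take the compensation level at the base of the deeper column (depth z_c below the surface of column 1) and equate Σ ρ_i t_i down to z_c; mantle fills any gap and the z_c terms cancel.
Column 1: 32.5×ρ + (z_c − 32.5)×3.3
Column 2: 0.583×0 + 3.79×1.021 + 1.61×2.308 + 5.41×2.952 + (z_c − 0.583 − 10.81)×3.3
The z_c×3.3 term appears on both sides and cancels. Collect the known terms of each column as K = Σ(ρt)_known − 3.3 × (depth of known layers): K_1 = 0 − 3.3×32.5 = −107.25; K_2 = 23.55579 − 3.3×(0.583 + 10.81) = −14.04111.
Balance: K_1 + 32.5×ρ = K_2, so ρ = (K_2 − K_1)/32.5 = 93.2089/32.5 = 2.87 g/cm³.

2.87 g/cm³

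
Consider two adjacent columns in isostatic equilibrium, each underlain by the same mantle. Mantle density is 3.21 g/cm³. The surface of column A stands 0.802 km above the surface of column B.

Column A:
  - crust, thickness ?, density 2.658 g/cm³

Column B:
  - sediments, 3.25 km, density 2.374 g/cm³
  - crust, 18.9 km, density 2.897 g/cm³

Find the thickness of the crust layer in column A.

Take the compensation level at the base of the deeper column (depth z_c below the surface of column A) and equate Σ ρ_i t_i down to z_c; mantle fills any gap and the z_c terms cancel.
Column A: x×2.658 + (z_c − 0 − x)×3.21
Column B: 0.802×0 + 3.25×2.374 + 18.9×2.897 + (z_c − 0.802 − 22.15)×3.21
The z_c×3.21 term appears on both sides and cancels. Collect the known terms of each column as K = Σ(ρt)_known − 3.21 × (depth of known layers): K_A = 0 − 3.21×0 = 0; K_B = 62.4688 − 3.21×(0.802 + 22.15) = −11.20712.
Balance: K_A − x×(3.21 − 2.658) = K_B, so x = (K_A − K_B)/(3.21 − 2.658) = 11.2071/0.552 = 20.3 km.

20.3 km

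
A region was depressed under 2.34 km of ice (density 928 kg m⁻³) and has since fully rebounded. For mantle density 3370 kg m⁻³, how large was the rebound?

Removing the load lets mantle flow back in; uplift u satisfies ρ_ice t = ρ_m u.
u = t ρ_ice/ρ_m = 2.34 km × 928/3370 = 0.644 km.

0.644 km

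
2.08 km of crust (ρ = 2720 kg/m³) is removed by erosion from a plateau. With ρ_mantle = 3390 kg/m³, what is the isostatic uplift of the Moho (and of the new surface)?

1.67 km

Unloading: uplift u = e ρ_c/ρ_m = 2.08 km × 2720/3390 = 1.67 km.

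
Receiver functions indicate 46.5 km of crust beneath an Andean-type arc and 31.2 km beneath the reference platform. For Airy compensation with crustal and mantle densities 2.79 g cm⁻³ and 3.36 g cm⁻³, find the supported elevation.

2.6 km

Excess crust Δ = 46.5 km − 31.2 km = 15.3 km, split between elevation h and root r with h + r = Δ.
Airy balance ρ_c h = (ρ_m − ρ_c) r gives r = h ρ_c/(ρ_m − ρ_c), so h (1 + ρ_c/(ρ_m − ρ_c)) = Δ, i.e. h = Δ (ρ_m − ρ_c)/ρ_m.
h = 15.3 km × 0.57/3.36 = 2.6 km.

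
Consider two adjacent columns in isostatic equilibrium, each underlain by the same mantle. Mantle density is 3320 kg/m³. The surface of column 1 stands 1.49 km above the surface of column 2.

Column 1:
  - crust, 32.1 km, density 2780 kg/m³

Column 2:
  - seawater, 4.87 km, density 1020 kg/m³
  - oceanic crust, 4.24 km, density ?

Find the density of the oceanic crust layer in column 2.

Take the compensation level at the base of the deeper column (depth z_c below the surface of column 1) and equate Σ ρ_i t_i down to z_c; mantle fills any gap and the z_c terms cancel.
Column 1: 32.1×2780 + (z_c − 32.1)×3320
Column 2: 1.49×0 + 4.87×1020 + 4.24×ρ + (z_c − 1.49 − 9.11)×3320
The z_c×3320 term appears on both sides and cancels. Collect the known terms of each column as K = Σ(ρt)_known − 3320 × (depth of known layers): K_1 = 89238 − 3320×32.1 = −17334; K_2 = 4967.4 − 3320×(1.49 + 9.11) = −30224.6.
Balance: K_1 = K_2 + 4.24×ρ, so ρ = (K_1 − K_2)/4.24 = 12890.6/4.24 = 3040 kg/m³.

3040 kg/m³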